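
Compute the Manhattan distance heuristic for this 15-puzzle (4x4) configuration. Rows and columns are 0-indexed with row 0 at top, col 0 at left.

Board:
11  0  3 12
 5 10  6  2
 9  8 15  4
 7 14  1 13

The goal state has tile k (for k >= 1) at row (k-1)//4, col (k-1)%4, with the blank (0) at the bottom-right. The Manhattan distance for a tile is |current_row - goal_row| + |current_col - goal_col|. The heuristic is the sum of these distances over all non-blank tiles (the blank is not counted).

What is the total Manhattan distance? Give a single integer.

Tile 11: at (0,0), goal (2,2), distance |0-2|+|0-2| = 4
Tile 3: at (0,2), goal (0,2), distance |0-0|+|2-2| = 0
Tile 12: at (0,3), goal (2,3), distance |0-2|+|3-3| = 2
Tile 5: at (1,0), goal (1,0), distance |1-1|+|0-0| = 0
Tile 10: at (1,1), goal (2,1), distance |1-2|+|1-1| = 1
Tile 6: at (1,2), goal (1,1), distance |1-1|+|2-1| = 1
Tile 2: at (1,3), goal (0,1), distance |1-0|+|3-1| = 3
Tile 9: at (2,0), goal (2,0), distance |2-2|+|0-0| = 0
Tile 8: at (2,1), goal (1,3), distance |2-1|+|1-3| = 3
Tile 15: at (2,2), goal (3,2), distance |2-3|+|2-2| = 1
Tile 4: at (2,3), goal (0,3), distance |2-0|+|3-3| = 2
Tile 7: at (3,0), goal (1,2), distance |3-1|+|0-2| = 4
Tile 14: at (3,1), goal (3,1), distance |3-3|+|1-1| = 0
Tile 1: at (3,2), goal (0,0), distance |3-0|+|2-0| = 5
Tile 13: at (3,3), goal (3,0), distance |3-3|+|3-0| = 3
Sum: 4 + 0 + 2 + 0 + 1 + 1 + 3 + 0 + 3 + 1 + 2 + 4 + 0 + 5 + 3 = 29

Answer: 29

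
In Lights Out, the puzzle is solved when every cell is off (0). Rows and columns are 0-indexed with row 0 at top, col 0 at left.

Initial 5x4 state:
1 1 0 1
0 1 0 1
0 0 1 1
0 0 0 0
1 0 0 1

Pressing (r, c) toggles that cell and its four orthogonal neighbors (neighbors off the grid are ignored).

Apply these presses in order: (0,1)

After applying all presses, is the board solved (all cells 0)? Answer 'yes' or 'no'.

After press 1 at (0,1):
0 0 1 1
0 0 0 1
0 0 1 1
0 0 0 0
1 0 0 1

Lights still on: 7

Answer: no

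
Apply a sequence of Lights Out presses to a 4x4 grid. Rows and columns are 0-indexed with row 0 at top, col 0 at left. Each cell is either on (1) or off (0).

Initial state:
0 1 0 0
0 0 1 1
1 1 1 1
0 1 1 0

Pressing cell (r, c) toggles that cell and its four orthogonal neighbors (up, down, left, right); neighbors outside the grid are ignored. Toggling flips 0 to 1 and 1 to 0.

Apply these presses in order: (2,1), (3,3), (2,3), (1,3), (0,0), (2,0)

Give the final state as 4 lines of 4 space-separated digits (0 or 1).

After press 1 at (2,1):
0 1 0 0
0 1 1 1
0 0 0 1
0 0 1 0

After press 2 at (3,3):
0 1 0 0
0 1 1 1
0 0 0 0
0 0 0 1

After press 3 at (2,3):
0 1 0 0
0 1 1 0
0 0 1 1
0 0 0 0

After press 4 at (1,3):
0 1 0 1
0 1 0 1
0 0 1 0
0 0 0 0

After press 5 at (0,0):
1 0 0 1
1 1 0 1
0 0 1 0
0 0 0 0

After press 6 at (2,0):
1 0 0 1
0 1 0 1
1 1 1 0
1 0 0 0

Answer: 1 0 0 1
0 1 0 1
1 1 1 0
1 0 0 0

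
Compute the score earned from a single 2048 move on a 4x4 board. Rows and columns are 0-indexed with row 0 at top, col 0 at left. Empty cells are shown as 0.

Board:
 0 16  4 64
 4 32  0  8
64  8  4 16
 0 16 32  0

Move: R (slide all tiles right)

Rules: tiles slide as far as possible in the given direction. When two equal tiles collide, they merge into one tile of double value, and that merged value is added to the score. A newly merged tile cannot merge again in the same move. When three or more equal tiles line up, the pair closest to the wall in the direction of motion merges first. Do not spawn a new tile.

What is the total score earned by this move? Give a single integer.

Slide right:
row 0: [0, 16, 4, 64] -> [0, 16, 4, 64]  score +0 (running 0)
row 1: [4, 32, 0, 8] -> [0, 4, 32, 8]  score +0 (running 0)
row 2: [64, 8, 4, 16] -> [64, 8, 4, 16]  score +0 (running 0)
row 3: [0, 16, 32, 0] -> [0, 0, 16, 32]  score +0 (running 0)
Board after move:
 0 16  4 64
 0  4 32  8
64  8  4 16
 0  0 16 32

Answer: 0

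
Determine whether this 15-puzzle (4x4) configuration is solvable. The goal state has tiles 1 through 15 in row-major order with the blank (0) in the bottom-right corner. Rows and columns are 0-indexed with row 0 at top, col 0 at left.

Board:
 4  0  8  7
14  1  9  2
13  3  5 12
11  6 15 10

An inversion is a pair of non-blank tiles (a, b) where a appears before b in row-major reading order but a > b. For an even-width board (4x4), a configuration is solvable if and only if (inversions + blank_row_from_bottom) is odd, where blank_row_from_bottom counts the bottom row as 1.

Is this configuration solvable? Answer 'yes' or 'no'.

Answer: no

Derivation:
Inversions: 40
Blank is in row 0 (0-indexed from top), which is row 4 counting from the bottom (bottom = 1).
40 + 4 = 44, which is even, so the puzzle is not solvable.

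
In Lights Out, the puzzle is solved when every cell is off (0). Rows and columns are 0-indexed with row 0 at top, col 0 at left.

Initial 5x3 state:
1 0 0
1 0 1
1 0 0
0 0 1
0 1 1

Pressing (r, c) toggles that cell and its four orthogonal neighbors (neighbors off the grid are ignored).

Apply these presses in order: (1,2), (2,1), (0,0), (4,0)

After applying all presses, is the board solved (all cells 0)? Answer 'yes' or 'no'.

Answer: no

Derivation:
After press 1 at (1,2):
1 0 1
1 1 0
1 0 1
0 0 1
0 1 1

After press 2 at (2,1):
1 0 1
1 0 0
0 1 0
0 1 1
0 1 1

After press 3 at (0,0):
0 1 1
0 0 0
0 1 0
0 1 1
0 1 1

After press 4 at (4,0):
0 1 1
0 0 0
0 1 0
1 1 1
1 0 1

Lights still on: 8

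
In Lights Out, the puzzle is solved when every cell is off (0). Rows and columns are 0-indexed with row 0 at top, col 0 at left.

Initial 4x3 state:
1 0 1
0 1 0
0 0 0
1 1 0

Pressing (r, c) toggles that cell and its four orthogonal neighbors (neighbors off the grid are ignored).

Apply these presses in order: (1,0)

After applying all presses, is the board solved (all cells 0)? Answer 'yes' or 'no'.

Answer: no

Derivation:
After press 1 at (1,0):
0 0 1
1 0 0
1 0 0
1 1 0

Lights still on: 5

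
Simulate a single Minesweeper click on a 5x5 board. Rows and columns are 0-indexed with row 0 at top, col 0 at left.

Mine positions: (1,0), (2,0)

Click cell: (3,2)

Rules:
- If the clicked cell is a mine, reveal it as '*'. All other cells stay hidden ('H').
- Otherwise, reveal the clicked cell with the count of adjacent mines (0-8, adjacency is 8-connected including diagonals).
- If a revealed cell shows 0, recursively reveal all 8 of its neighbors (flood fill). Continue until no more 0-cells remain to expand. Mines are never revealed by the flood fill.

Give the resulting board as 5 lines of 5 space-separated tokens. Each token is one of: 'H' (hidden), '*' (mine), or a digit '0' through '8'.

H 1 0 0 0
H 2 0 0 0
H 2 0 0 0
1 1 0 0 0
0 0 0 0 0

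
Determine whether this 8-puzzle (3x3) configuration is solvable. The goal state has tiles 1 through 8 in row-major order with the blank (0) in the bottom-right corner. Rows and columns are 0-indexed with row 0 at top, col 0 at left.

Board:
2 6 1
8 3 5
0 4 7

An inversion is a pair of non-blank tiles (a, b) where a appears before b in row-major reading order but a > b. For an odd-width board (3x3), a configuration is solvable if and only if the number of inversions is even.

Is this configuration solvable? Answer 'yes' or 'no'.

Inversions (pairs i<j in row-major order where tile[i] > tile[j] > 0): 10
10 is even, so the puzzle is solvable.

Answer: yes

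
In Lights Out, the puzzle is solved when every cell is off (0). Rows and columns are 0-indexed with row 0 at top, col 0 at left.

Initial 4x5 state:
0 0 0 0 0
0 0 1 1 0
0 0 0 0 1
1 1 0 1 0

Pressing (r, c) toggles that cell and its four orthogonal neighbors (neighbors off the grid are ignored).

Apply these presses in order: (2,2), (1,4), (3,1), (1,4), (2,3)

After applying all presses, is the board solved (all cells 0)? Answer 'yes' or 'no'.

After press 1 at (2,2):
0 0 0 0 0
0 0 0 1 0
0 1 1 1 1
1 1 1 1 0

After press 2 at (1,4):
0 0 0 0 1
0 0 0 0 1
0 1 1 1 0
1 1 1 1 0

After press 3 at (3,1):
0 0 0 0 1
0 0 0 0 1
0 0 1 1 0
0 0 0 1 0

After press 4 at (1,4):
0 0 0 0 0
0 0 0 1 0
0 0 1 1 1
0 0 0 1 0

After press 5 at (2,3):
0 0 0 0 0
0 0 0 0 0
0 0 0 0 0
0 0 0 0 0

Lights still on: 0

Answer: yes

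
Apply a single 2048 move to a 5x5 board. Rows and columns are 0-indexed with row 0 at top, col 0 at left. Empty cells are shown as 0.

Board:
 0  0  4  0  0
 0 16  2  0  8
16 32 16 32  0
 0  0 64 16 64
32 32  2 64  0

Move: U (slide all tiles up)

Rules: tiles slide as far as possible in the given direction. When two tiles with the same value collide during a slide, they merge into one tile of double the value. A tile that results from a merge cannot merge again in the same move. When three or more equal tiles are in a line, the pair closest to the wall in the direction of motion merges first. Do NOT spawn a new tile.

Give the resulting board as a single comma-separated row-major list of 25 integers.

Slide up:
col 0: [0, 0, 16, 0, 32] -> [16, 32, 0, 0, 0]
col 1: [0, 16, 32, 0, 32] -> [16, 64, 0, 0, 0]
col 2: [4, 2, 16, 64, 2] -> [4, 2, 16, 64, 2]
col 3: [0, 0, 32, 16, 64] -> [32, 16, 64, 0, 0]
col 4: [0, 8, 0, 64, 0] -> [8, 64, 0, 0, 0]

Answer: 16, 16, 4, 32, 8, 32, 64, 2, 16, 64, 0, 0, 16, 64, 0, 0, 0, 64, 0, 0, 0, 0, 2, 0, 0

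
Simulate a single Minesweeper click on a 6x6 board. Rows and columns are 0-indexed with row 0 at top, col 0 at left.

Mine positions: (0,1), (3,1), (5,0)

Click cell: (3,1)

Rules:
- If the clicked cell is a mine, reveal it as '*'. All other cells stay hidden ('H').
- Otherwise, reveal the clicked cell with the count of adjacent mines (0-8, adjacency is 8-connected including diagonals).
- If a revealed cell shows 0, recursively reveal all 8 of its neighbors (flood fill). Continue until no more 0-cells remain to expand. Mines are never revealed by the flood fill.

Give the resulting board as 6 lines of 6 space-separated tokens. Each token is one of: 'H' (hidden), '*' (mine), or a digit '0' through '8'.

H H H H H H
H H H H H H
H H H H H H
H * H H H H
H H H H H H
H H H H H H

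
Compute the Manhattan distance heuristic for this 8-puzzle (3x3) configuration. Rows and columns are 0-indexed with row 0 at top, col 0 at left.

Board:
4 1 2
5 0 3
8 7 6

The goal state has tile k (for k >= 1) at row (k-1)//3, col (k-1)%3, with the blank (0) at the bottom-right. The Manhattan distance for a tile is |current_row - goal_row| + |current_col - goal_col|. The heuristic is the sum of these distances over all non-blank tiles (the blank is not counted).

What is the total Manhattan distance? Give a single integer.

Tile 4: (0,0)->(1,0) = 1
Tile 1: (0,1)->(0,0) = 1
Tile 2: (0,2)->(0,1) = 1
Tile 5: (1,0)->(1,1) = 1
Tile 3: (1,2)->(0,2) = 1
Tile 8: (2,0)->(2,1) = 1
Tile 7: (2,1)->(2,0) = 1
Tile 6: (2,2)->(1,2) = 1
Sum: 1 + 1 + 1 + 1 + 1 + 1 + 1 + 1 = 8

Answer: 8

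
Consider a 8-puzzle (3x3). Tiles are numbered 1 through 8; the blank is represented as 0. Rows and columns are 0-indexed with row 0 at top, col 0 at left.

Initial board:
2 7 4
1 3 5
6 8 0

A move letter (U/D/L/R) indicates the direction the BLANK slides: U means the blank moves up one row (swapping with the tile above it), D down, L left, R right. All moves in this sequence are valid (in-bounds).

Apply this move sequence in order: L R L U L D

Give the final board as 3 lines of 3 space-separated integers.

After move 1 (L):
2 7 4
1 3 5
6 0 8

After move 2 (R):
2 7 4
1 3 5
6 8 0

After move 3 (L):
2 7 4
1 3 5
6 0 8

After move 4 (U):
2 7 4
1 0 5
6 3 8

After move 5 (L):
2 7 4
0 1 5
6 3 8

After move 6 (D):
2 7 4
6 1 5
0 3 8

Answer: 2 7 4
6 1 5
0 3 8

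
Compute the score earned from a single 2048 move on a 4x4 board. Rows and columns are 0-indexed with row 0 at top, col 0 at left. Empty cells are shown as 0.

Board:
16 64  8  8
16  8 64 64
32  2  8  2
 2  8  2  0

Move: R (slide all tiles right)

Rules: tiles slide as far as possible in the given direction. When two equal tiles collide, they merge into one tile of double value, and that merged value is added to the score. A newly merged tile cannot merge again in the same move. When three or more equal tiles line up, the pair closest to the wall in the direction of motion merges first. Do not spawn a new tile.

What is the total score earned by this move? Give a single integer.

Slide right:
row 0: [16, 64, 8, 8] -> [0, 16, 64, 16]  score +16 (running 16)
row 1: [16, 8, 64, 64] -> [0, 16, 8, 128]  score +128 (running 144)
row 2: [32, 2, 8, 2] -> [32, 2, 8, 2]  score +0 (running 144)
row 3: [2, 8, 2, 0] -> [0, 2, 8, 2]  score +0 (running 144)
Board after move:
  0  16  64  16
  0  16   8 128
 32   2   8   2
  0   2   8   2

Answer: 144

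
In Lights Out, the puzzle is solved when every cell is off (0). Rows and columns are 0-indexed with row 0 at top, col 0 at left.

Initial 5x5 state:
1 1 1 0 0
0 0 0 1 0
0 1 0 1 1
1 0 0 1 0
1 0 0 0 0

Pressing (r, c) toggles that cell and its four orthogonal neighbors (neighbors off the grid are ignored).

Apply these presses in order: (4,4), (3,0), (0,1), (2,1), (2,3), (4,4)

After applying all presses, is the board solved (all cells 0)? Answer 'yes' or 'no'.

Answer: yes

Derivation:
After press 1 at (4,4):
1 1 1 0 0
0 0 0 1 0
0 1 0 1 1
1 0 0 1 1
1 0 0 1 1

After press 2 at (3,0):
1 1 1 0 0
0 0 0 1 0
1 1 0 1 1
0 1 0 1 1
0 0 0 1 1

After press 3 at (0,1):
0 0 0 0 0
0 1 0 1 0
1 1 0 1 1
0 1 0 1 1
0 0 0 1 1

After press 4 at (2,1):
0 0 0 0 0
0 0 0 1 0
0 0 1 1 1
0 0 0 1 1
0 0 0 1 1

After press 5 at (2,3):
0 0 0 0 0
0 0 0 0 0
0 0 0 0 0
0 0 0 0 1
0 0 0 1 1

After press 6 at (4,4):
0 0 0 0 0
0 0 0 0 0
0 0 0 0 0
0 0 0 0 0
0 0 0 0 0

Lights still on: 0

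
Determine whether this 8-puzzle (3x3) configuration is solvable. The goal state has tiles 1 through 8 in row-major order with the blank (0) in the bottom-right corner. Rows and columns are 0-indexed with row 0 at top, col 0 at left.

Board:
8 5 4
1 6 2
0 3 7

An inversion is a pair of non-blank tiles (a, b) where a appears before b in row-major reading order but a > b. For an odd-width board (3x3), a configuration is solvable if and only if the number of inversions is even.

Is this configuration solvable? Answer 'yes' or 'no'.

Inversions (pairs i<j in row-major order where tile[i] > tile[j] > 0): 16
16 is even, so the puzzle is solvable.

Answer: yes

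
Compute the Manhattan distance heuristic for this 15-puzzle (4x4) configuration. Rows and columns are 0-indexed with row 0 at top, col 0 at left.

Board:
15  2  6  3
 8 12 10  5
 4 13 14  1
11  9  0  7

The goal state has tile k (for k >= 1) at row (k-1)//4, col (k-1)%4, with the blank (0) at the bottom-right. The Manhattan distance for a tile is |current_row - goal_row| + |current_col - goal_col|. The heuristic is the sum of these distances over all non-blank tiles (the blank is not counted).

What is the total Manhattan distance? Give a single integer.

Answer: 41

Derivation:
Tile 15: (0,0)->(3,2) = 5
Tile 2: (0,1)->(0,1) = 0
Tile 6: (0,2)->(1,1) = 2
Tile 3: (0,3)->(0,2) = 1
Tile 8: (1,0)->(1,3) = 3
Tile 12: (1,1)->(2,3) = 3
Tile 10: (1,2)->(2,1) = 2
Tile 5: (1,3)->(1,0) = 3
Tile 4: (2,0)->(0,3) = 5
Tile 13: (2,1)->(3,0) = 2
Tile 14: (2,2)->(3,1) = 2
Tile 1: (2,3)->(0,0) = 5
Tile 11: (3,0)->(2,2) = 3
Tile 9: (3,1)->(2,0) = 2
Tile 7: (3,3)->(1,2) = 3
Sum: 5 + 0 + 2 + 1 + 3 + 3 + 2 + 3 + 5 + 2 + 2 + 5 + 3 + 2 + 3 = 41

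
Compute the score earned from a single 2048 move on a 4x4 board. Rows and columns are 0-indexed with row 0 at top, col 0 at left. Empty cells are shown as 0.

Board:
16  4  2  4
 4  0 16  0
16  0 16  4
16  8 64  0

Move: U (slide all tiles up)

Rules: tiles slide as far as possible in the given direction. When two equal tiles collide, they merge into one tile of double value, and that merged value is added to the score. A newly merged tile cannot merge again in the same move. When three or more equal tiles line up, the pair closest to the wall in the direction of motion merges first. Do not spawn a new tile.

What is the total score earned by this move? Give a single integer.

Answer: 72

Derivation:
Slide up:
col 0: [16, 4, 16, 16] -> [16, 4, 32, 0]  score +32 (running 32)
col 1: [4, 0, 0, 8] -> [4, 8, 0, 0]  score +0 (running 32)
col 2: [2, 16, 16, 64] -> [2, 32, 64, 0]  score +32 (running 64)
col 3: [4, 0, 4, 0] -> [8, 0, 0, 0]  score +8 (running 72)
Board after move:
16  4  2  8
 4  8 32  0
32  0 64  0
 0  0  0  0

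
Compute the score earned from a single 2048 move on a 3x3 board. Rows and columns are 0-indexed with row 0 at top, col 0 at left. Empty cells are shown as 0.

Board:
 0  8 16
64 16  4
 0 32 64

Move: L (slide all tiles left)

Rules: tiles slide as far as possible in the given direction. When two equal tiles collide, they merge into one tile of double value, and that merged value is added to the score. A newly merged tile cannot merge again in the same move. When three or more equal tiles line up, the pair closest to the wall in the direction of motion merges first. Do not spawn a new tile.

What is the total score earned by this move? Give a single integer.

Slide left:
row 0: [0, 8, 16] -> [8, 16, 0]  score +0 (running 0)
row 1: [64, 16, 4] -> [64, 16, 4]  score +0 (running 0)
row 2: [0, 32, 64] -> [32, 64, 0]  score +0 (running 0)
Board after move:
 8 16  0
64 16  4
32 64  0

Answer: 0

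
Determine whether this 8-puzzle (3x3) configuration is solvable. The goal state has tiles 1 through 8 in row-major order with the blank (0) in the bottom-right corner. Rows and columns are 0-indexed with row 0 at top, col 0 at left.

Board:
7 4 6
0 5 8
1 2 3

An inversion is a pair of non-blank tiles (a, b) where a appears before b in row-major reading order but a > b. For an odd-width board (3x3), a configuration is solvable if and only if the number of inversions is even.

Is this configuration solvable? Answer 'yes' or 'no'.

Answer: no

Derivation:
Inversions (pairs i<j in row-major order where tile[i] > tile[j] > 0): 19
19 is odd, so the puzzle is not solvable.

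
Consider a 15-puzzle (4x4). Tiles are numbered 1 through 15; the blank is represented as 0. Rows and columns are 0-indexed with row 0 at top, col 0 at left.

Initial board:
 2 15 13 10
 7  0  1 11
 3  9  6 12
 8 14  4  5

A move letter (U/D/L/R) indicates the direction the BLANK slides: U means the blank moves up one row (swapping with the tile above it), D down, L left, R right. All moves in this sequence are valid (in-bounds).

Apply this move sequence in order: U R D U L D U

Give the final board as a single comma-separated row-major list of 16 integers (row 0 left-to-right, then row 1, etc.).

After move 1 (U):
 2  0 13 10
 7 15  1 11
 3  9  6 12
 8 14  4  5

After move 2 (R):
 2 13  0 10
 7 15  1 11
 3  9  6 12
 8 14  4  5

After move 3 (D):
 2 13  1 10
 7 15  0 11
 3  9  6 12
 8 14  4  5

After move 4 (U):
 2 13  0 10
 7 15  1 11
 3  9  6 12
 8 14  4  5

After move 5 (L):
 2  0 13 10
 7 15  1 11
 3  9  6 12
 8 14  4  5

After move 6 (D):
 2 15 13 10
 7  0  1 11
 3  9  6 12
 8 14  4  5

After move 7 (U):
 2  0 13 10
 7 15  1 11
 3  9  6 12
 8 14  4  5

Answer: 2, 0, 13, 10, 7, 15, 1, 11, 3, 9, 6, 12, 8, 14, 4, 5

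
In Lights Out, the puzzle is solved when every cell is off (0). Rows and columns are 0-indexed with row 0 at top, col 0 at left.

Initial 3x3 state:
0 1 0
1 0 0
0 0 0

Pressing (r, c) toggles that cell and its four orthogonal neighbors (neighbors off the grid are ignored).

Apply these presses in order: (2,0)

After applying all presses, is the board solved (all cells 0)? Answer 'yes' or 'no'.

Answer: no

Derivation:
After press 1 at (2,0):
0 1 0
0 0 0
1 1 0

Lights still on: 3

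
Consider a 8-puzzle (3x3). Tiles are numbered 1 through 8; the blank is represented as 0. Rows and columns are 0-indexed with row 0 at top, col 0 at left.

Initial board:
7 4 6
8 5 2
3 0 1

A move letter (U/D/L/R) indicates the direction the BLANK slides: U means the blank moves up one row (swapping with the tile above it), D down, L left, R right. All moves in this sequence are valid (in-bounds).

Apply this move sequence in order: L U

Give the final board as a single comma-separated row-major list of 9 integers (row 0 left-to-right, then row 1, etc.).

After move 1 (L):
7 4 6
8 5 2
0 3 1

After move 2 (U):
7 4 6
0 5 2
8 3 1

Answer: 7, 4, 6, 0, 5, 2, 8, 3, 1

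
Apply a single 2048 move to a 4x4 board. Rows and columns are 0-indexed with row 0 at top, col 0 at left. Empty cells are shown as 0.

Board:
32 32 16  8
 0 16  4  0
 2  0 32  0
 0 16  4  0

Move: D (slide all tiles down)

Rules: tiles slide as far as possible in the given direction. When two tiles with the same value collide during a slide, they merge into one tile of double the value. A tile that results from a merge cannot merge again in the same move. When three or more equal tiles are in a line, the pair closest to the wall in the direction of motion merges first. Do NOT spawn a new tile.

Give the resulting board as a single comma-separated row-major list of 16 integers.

Slide down:
col 0: [32, 0, 2, 0] -> [0, 0, 32, 2]
col 1: [32, 16, 0, 16] -> [0, 0, 32, 32]
col 2: [16, 4, 32, 4] -> [16, 4, 32, 4]
col 3: [8, 0, 0, 0] -> [0, 0, 0, 8]

Answer: 0, 0, 16, 0, 0, 0, 4, 0, 32, 32, 32, 0, 2, 32, 4, 8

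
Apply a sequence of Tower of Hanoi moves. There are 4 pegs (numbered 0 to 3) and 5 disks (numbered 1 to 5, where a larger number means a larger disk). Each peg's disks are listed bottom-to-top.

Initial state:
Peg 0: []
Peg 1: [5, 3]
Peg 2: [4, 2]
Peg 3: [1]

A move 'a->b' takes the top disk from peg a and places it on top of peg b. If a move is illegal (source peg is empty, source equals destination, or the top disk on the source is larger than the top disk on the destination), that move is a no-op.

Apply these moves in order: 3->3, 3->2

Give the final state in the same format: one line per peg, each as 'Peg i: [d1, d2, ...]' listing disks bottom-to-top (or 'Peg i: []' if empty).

After move 1 (3->3):
Peg 0: []
Peg 1: [5, 3]
Peg 2: [4, 2]
Peg 3: [1]

After move 2 (3->2):
Peg 0: []
Peg 1: [5, 3]
Peg 2: [4, 2, 1]
Peg 3: []

Answer: Peg 0: []
Peg 1: [5, 3]
Peg 2: [4, 2, 1]
Peg 3: []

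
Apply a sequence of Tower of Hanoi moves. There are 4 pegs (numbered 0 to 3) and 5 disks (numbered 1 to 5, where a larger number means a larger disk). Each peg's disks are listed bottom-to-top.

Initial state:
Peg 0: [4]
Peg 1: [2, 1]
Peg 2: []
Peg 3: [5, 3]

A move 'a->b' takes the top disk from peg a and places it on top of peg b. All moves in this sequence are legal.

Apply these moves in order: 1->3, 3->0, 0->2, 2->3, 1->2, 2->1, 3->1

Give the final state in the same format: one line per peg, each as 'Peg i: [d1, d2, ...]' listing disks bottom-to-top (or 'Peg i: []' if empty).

After move 1 (1->3):
Peg 0: [4]
Peg 1: [2]
Peg 2: []
Peg 3: [5, 3, 1]

After move 2 (3->0):
Peg 0: [4, 1]
Peg 1: [2]
Peg 2: []
Peg 3: [5, 3]

After move 3 (0->2):
Peg 0: [4]
Peg 1: [2]
Peg 2: [1]
Peg 3: [5, 3]

After move 4 (2->3):
Peg 0: [4]
Peg 1: [2]
Peg 2: []
Peg 3: [5, 3, 1]

After move 5 (1->2):
Peg 0: [4]
Peg 1: []
Peg 2: [2]
Peg 3: [5, 3, 1]

After move 6 (2->1):
Peg 0: [4]
Peg 1: [2]
Peg 2: []
Peg 3: [5, 3, 1]

After move 7 (3->1):
Peg 0: [4]
Peg 1: [2, 1]
Peg 2: []
Peg 3: [5, 3]

Answer: Peg 0: [4]
Peg 1: [2, 1]
Peg 2: []
Peg 3: [5, 3]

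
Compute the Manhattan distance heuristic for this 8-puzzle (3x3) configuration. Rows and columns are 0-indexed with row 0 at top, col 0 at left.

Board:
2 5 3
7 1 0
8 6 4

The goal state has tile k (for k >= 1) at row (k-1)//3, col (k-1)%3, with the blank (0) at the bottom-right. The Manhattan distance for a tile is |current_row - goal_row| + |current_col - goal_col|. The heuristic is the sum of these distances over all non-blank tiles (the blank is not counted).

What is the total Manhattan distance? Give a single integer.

Tile 2: at (0,0), goal (0,1), distance |0-0|+|0-1| = 1
Tile 5: at (0,1), goal (1,1), distance |0-1|+|1-1| = 1
Tile 3: at (0,2), goal (0,2), distance |0-0|+|2-2| = 0
Tile 7: at (1,0), goal (2,0), distance |1-2|+|0-0| = 1
Tile 1: at (1,1), goal (0,0), distance |1-0|+|1-0| = 2
Tile 8: at (2,0), goal (2,1), distance |2-2|+|0-1| = 1
Tile 6: at (2,1), goal (1,2), distance |2-1|+|1-2| = 2
Tile 4: at (2,2), goal (1,0), distance |2-1|+|2-0| = 3
Sum: 1 + 1 + 0 + 1 + 2 + 1 + 2 + 3 = 11

Answer: 11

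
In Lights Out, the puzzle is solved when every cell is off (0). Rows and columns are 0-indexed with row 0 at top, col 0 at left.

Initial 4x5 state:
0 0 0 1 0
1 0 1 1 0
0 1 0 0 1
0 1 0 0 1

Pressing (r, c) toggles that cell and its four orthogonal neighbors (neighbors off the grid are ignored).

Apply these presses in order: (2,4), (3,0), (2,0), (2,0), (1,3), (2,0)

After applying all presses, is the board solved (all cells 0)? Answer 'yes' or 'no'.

After press 1 at (2,4):
0 0 0 1 0
1 0 1 1 1
0 1 0 1 0
0 1 0 0 0

After press 2 at (3,0):
0 0 0 1 0
1 0 1 1 1
1 1 0 1 0
1 0 0 0 0

After press 3 at (2,0):
0 0 0 1 0
0 0 1 1 1
0 0 0 1 0
0 0 0 0 0

After press 4 at (2,0):
0 0 0 1 0
1 0 1 1 1
1 1 0 1 0
1 0 0 0 0

After press 5 at (1,3):
0 0 0 0 0
1 0 0 0 0
1 1 0 0 0
1 0 0 0 0

After press 6 at (2,0):
0 0 0 0 0
0 0 0 0 0
0 0 0 0 0
0 0 0 0 0

Lights still on: 0

Answer: yes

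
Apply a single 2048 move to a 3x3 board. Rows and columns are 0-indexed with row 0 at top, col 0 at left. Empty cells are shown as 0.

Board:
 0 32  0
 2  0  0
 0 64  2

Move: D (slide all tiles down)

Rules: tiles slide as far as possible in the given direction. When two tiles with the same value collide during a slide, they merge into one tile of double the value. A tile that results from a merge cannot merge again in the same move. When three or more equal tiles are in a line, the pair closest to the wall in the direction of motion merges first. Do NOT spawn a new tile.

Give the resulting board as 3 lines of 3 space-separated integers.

Slide down:
col 0: [0, 2, 0] -> [0, 0, 2]
col 1: [32, 0, 64] -> [0, 32, 64]
col 2: [0, 0, 2] -> [0, 0, 2]

Answer:  0  0  0
 0 32  0
 2 64  2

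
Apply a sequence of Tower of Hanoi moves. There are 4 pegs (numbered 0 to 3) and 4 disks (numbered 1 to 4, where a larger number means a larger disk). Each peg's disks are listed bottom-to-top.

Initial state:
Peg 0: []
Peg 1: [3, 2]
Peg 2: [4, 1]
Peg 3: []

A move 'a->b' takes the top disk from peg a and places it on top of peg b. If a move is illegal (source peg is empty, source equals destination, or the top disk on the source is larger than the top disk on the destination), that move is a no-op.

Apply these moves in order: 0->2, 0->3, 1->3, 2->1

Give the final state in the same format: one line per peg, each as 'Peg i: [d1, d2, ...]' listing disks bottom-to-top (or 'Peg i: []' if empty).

After move 1 (0->2):
Peg 0: []
Peg 1: [3, 2]
Peg 2: [4, 1]
Peg 3: []

After move 2 (0->3):
Peg 0: []
Peg 1: [3, 2]
Peg 2: [4, 1]
Peg 3: []

After move 3 (1->3):
Peg 0: []
Peg 1: [3]
Peg 2: [4, 1]
Peg 3: [2]

After move 4 (2->1):
Peg 0: []
Peg 1: [3, 1]
Peg 2: [4]
Peg 3: [2]

Answer: Peg 0: []
Peg 1: [3, 1]
Peg 2: [4]
Peg 3: [2]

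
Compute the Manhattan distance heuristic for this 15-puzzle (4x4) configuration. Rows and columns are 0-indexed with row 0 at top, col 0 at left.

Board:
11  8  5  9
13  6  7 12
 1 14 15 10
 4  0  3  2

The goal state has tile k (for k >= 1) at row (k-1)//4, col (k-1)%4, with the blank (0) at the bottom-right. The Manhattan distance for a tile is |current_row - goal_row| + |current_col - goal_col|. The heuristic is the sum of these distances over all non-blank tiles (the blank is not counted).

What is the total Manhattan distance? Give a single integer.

Answer: 38

Derivation:
Tile 11: (0,0)->(2,2) = 4
Tile 8: (0,1)->(1,3) = 3
Tile 5: (0,2)->(1,0) = 3
Tile 9: (0,3)->(2,0) = 5
Tile 13: (1,0)->(3,0) = 2
Tile 6: (1,1)->(1,1) = 0
Tile 7: (1,2)->(1,2) = 0
Tile 12: (1,3)->(2,3) = 1
Tile 1: (2,0)->(0,0) = 2
Tile 14: (2,1)->(3,1) = 1
Tile 15: (2,2)->(3,2) = 1
Tile 10: (2,3)->(2,1) = 2
Tile 4: (3,0)->(0,3) = 6
Tile 3: (3,2)->(0,2) = 3
Tile 2: (3,3)->(0,1) = 5
Sum: 4 + 3 + 3 + 5 + 2 + 0 + 0 + 1 + 2 + 1 + 1 + 2 + 6 + 3 + 5 = 38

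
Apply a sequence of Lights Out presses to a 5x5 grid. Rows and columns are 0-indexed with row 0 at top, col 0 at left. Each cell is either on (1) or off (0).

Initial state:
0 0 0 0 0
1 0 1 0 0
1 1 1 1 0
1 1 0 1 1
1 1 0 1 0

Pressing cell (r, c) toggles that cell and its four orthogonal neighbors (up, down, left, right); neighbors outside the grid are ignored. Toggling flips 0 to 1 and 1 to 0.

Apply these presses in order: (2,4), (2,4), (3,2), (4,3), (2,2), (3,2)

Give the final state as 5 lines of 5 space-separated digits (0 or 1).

After press 1 at (2,4):
0 0 0 0 0
1 0 1 0 1
1 1 1 0 1
1 1 0 1 0
1 1 0 1 0

After press 2 at (2,4):
0 0 0 0 0
1 0 1 0 0
1 1 1 1 0
1 1 0 1 1
1 1 0 1 0

After press 3 at (3,2):
0 0 0 0 0
1 0 1 0 0
1 1 0 1 0
1 0 1 0 1
1 1 1 1 0

After press 4 at (4,3):
0 0 0 0 0
1 0 1 0 0
1 1 0 1 0
1 0 1 1 1
1 1 0 0 1

After press 5 at (2,2):
0 0 0 0 0
1 0 0 0 0
1 0 1 0 0
1 0 0 1 1
1 1 0 0 1

After press 6 at (3,2):
0 0 0 0 0
1 0 0 0 0
1 0 0 0 0
1 1 1 0 1
1 1 1 0 1

Answer: 0 0 0 0 0
1 0 0 0 0
1 0 0 0 0
1 1 1 0 1
1 1 1 0 1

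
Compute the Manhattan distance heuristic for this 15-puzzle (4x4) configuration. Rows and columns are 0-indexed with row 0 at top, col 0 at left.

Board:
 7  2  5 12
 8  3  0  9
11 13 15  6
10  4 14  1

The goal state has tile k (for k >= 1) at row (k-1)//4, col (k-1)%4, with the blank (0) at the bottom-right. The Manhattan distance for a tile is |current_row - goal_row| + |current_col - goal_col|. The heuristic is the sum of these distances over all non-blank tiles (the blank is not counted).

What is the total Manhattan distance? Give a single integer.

Answer: 39

Derivation:
Tile 7: (0,0)->(1,2) = 3
Tile 2: (0,1)->(0,1) = 0
Tile 5: (0,2)->(1,0) = 3
Tile 12: (0,3)->(2,3) = 2
Tile 8: (1,0)->(1,3) = 3
Tile 3: (1,1)->(0,2) = 2
Tile 9: (1,3)->(2,0) = 4
Tile 11: (2,0)->(2,2) = 2
Tile 13: (2,1)->(3,0) = 2
Tile 15: (2,2)->(3,2) = 1
Tile 6: (2,3)->(1,1) = 3
Tile 10: (3,0)->(2,1) = 2
Tile 4: (3,1)->(0,3) = 5
Tile 14: (3,2)->(3,1) = 1
Tile 1: (3,3)->(0,0) = 6
Sum: 3 + 0 + 3 + 2 + 3 + 2 + 4 + 2 + 2 + 1 + 3 + 2 + 5 + 1 + 6 = 39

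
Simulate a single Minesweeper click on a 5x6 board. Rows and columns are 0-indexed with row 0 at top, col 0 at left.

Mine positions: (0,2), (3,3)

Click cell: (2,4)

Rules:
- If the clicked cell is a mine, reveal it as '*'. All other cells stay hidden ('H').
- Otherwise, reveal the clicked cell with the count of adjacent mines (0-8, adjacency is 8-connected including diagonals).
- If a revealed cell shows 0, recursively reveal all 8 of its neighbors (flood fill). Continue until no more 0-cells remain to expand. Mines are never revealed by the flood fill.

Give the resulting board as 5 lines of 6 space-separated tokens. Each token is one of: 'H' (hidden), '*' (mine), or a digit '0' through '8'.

H H H H H H
H H H H H H
H H H H 1 H
H H H H H H
H H H H H H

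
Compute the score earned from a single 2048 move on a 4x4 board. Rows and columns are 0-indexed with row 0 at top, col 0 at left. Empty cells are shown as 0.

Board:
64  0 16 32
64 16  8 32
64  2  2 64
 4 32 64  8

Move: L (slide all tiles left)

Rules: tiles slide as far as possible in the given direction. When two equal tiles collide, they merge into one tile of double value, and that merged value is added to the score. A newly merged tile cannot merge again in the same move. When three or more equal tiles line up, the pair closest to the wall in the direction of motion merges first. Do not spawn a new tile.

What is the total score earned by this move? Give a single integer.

Slide left:
row 0: [64, 0, 16, 32] -> [64, 16, 32, 0]  score +0 (running 0)
row 1: [64, 16, 8, 32] -> [64, 16, 8, 32]  score +0 (running 0)
row 2: [64, 2, 2, 64] -> [64, 4, 64, 0]  score +4 (running 4)
row 3: [4, 32, 64, 8] -> [4, 32, 64, 8]  score +0 (running 4)
Board after move:
64 16 32  0
64 16  8 32
64  4 64  0
 4 32 64  8

Answer: 4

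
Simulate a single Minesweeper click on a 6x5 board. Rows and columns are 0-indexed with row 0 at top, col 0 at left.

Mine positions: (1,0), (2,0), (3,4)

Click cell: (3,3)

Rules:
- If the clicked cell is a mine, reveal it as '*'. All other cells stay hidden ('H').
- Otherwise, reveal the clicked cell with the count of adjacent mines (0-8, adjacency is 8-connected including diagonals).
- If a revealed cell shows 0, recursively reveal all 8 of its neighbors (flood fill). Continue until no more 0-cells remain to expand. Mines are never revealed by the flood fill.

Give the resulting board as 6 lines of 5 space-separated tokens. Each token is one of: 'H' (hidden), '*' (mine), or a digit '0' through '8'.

H H H H H
H H H H H
H H H H H
H H H 1 H
H H H H H
H H H H H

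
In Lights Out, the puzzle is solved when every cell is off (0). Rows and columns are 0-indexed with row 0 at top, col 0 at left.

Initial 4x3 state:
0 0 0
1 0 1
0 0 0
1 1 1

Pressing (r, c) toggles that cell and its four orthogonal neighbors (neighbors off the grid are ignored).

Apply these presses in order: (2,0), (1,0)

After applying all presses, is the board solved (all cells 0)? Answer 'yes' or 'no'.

After press 1 at (2,0):
0 0 0
0 0 1
1 1 0
0 1 1

After press 2 at (1,0):
1 0 0
1 1 1
0 1 0
0 1 1

Lights still on: 7

Answer: no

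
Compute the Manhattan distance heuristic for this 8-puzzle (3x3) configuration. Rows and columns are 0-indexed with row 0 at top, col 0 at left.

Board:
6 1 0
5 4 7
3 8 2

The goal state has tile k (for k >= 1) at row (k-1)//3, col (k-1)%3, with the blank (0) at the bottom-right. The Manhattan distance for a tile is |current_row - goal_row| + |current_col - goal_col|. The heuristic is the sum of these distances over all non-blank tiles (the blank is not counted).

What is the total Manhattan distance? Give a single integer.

Tile 6: (0,0)->(1,2) = 3
Tile 1: (0,1)->(0,0) = 1
Tile 5: (1,0)->(1,1) = 1
Tile 4: (1,1)->(1,0) = 1
Tile 7: (1,2)->(2,0) = 3
Tile 3: (2,0)->(0,2) = 4
Tile 8: (2,1)->(2,1) = 0
Tile 2: (2,2)->(0,1) = 3
Sum: 3 + 1 + 1 + 1 + 3 + 4 + 0 + 3 = 16

Answer: 16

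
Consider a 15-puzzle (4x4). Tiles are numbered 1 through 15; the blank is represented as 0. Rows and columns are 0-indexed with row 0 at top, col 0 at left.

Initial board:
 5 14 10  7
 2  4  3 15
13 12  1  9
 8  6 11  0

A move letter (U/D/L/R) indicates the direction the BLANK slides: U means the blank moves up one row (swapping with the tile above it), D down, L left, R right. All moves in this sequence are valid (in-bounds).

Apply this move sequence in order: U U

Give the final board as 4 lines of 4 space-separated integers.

After move 1 (U):
 5 14 10  7
 2  4  3 15
13 12  1  0
 8  6 11  9

After move 2 (U):
 5 14 10  7
 2  4  3  0
13 12  1 15
 8  6 11  9

Answer:  5 14 10  7
 2  4  3  0
13 12  1 15
 8  6 11  9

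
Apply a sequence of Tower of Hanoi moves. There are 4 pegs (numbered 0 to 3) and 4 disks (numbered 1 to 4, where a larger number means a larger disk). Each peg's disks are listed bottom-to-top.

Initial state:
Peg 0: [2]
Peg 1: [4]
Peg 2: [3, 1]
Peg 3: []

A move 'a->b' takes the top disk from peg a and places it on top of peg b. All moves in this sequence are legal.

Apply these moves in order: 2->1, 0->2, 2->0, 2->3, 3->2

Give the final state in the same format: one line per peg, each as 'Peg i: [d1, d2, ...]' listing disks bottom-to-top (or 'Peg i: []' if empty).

After move 1 (2->1):
Peg 0: [2]
Peg 1: [4, 1]
Peg 2: [3]
Peg 3: []

After move 2 (0->2):
Peg 0: []
Peg 1: [4, 1]
Peg 2: [3, 2]
Peg 3: []

After move 3 (2->0):
Peg 0: [2]
Peg 1: [4, 1]
Peg 2: [3]
Peg 3: []

After move 4 (2->3):
Peg 0: [2]
Peg 1: [4, 1]
Peg 2: []
Peg 3: [3]

After move 5 (3->2):
Peg 0: [2]
Peg 1: [4, 1]
Peg 2: [3]
Peg 3: []

Answer: Peg 0: [2]
Peg 1: [4, 1]
Peg 2: [3]
Peg 3: []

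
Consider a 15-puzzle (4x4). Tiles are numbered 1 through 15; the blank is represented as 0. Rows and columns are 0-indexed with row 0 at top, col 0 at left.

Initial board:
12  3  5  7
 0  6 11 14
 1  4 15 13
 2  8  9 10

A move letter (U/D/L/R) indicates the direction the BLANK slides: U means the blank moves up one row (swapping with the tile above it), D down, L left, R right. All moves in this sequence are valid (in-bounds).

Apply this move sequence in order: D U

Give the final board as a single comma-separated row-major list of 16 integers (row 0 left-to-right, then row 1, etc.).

Answer: 12, 3, 5, 7, 0, 6, 11, 14, 1, 4, 15, 13, 2, 8, 9, 10

Derivation:
After move 1 (D):
12  3  5  7
 1  6 11 14
 0  4 15 13
 2  8  9 10

After move 2 (U):
12  3  5  7
 0  6 11 14
 1  4 15 13
 2  8  9 10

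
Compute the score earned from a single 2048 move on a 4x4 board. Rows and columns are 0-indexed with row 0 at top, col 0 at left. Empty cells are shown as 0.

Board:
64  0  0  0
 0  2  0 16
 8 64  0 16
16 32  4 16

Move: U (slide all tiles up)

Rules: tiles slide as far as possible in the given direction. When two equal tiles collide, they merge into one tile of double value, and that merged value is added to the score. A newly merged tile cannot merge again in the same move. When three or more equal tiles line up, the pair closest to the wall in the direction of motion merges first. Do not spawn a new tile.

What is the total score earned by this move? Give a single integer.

Slide up:
col 0: [64, 0, 8, 16] -> [64, 8, 16, 0]  score +0 (running 0)
col 1: [0, 2, 64, 32] -> [2, 64, 32, 0]  score +0 (running 0)
col 2: [0, 0, 0, 4] -> [4, 0, 0, 0]  score +0 (running 0)
col 3: [0, 16, 16, 16] -> [32, 16, 0, 0]  score +32 (running 32)
Board after move:
64  2  4 32
 8 64  0 16
16 32  0  0
 0  0  0  0

Answer: 32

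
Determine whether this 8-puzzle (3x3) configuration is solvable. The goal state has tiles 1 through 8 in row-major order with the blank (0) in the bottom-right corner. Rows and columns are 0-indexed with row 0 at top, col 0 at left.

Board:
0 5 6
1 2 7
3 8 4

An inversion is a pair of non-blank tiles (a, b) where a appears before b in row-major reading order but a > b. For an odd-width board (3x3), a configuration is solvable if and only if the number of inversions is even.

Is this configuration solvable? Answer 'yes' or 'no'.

Answer: no

Derivation:
Inversions (pairs i<j in row-major order where tile[i] > tile[j] > 0): 11
11 is odd, so the puzzle is not solvable.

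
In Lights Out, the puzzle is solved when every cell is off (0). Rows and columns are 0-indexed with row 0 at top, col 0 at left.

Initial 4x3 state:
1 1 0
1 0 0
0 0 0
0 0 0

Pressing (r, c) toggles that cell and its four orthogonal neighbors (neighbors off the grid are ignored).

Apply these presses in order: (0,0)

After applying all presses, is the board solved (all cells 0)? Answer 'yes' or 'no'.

Answer: yes

Derivation:
After press 1 at (0,0):
0 0 0
0 0 0
0 0 0
0 0 0

Lights still on: 0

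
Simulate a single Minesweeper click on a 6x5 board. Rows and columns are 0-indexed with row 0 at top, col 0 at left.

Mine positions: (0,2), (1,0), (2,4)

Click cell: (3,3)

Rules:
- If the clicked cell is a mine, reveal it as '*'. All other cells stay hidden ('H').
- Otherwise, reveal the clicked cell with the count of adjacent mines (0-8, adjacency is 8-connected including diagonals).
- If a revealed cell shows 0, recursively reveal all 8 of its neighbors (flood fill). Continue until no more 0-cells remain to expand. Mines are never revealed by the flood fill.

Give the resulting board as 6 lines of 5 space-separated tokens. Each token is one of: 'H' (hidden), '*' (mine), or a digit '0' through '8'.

H H H H H
H H H H H
H H H H H
H H H 1 H
H H H H H
H H H H H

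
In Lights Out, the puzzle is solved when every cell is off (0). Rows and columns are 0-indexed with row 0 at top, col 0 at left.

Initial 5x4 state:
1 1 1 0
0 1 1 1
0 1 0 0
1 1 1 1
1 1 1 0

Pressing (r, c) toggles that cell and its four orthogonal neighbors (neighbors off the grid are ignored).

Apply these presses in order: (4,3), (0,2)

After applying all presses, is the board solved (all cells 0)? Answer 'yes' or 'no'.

Answer: no

Derivation:
After press 1 at (4,3):
1 1 1 0
0 1 1 1
0 1 0 0
1 1 1 0
1 1 0 1

After press 2 at (0,2):
1 0 0 1
0 1 0 1
0 1 0 0
1 1 1 0
1 1 0 1

Lights still on: 11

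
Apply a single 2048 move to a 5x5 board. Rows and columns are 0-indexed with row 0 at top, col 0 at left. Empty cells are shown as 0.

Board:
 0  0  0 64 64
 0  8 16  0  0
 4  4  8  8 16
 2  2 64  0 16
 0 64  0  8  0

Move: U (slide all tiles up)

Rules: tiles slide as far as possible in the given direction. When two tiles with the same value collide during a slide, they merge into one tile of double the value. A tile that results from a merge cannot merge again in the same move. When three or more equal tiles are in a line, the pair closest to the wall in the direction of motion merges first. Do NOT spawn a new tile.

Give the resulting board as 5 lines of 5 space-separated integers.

Slide up:
col 0: [0, 0, 4, 2, 0] -> [4, 2, 0, 0, 0]
col 1: [0, 8, 4, 2, 64] -> [8, 4, 2, 64, 0]
col 2: [0, 16, 8, 64, 0] -> [16, 8, 64, 0, 0]
col 3: [64, 0, 8, 0, 8] -> [64, 16, 0, 0, 0]
col 4: [64, 0, 16, 16, 0] -> [64, 32, 0, 0, 0]

Answer:  4  8 16 64 64
 2  4  8 16 32
 0  2 64  0  0
 0 64  0  0  0
 0  0  0  0  0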